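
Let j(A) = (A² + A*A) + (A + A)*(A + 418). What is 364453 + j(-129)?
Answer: 323173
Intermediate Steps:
j(A) = 2*A² + 2*A*(418 + A) (j(A) = (A² + A²) + (2*A)*(418 + A) = 2*A² + 2*A*(418 + A))
364453 + j(-129) = 364453 + 4*(-129)*(209 - 129) = 364453 + 4*(-129)*80 = 364453 - 41280 = 323173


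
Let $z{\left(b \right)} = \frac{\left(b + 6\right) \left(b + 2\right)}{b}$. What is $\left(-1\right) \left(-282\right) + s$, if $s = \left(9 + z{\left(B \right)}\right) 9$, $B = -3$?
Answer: $372$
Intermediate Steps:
$z{\left(b \right)} = \frac{\left(2 + b\right) \left(6 + b\right)}{b}$ ($z{\left(b \right)} = \frac{\left(6 + b\right) \left(2 + b\right)}{b} = \frac{\left(2 + b\right) \left(6 + b\right)}{b}$)
$s = 90$ ($s = \left(9 + \left(8 - 3 + \frac{12}{-3}\right)\right) 9 = \left(9 + \left(8 - 3 + 12 \left(- \frac{1}{3}\right)\right)\right) 9 = \left(9 - -1\right) 9 = \left(9 + 1\right) 9 = 10 \cdot 9 = 90$)
$\left(-1\right) \left(-282\right) + s = \left(-1\right) \left(-282\right) + 90 = 282 + 90 = 372$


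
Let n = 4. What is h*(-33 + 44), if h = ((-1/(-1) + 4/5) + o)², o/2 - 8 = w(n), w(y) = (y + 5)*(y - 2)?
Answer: 795971/25 ≈ 31839.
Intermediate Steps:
w(y) = (-2 + y)*(5 + y) (w(y) = (5 + y)*(-2 + y) = (-2 + y)*(5 + y))
o = 52 (o = 16 + 2*(-10 + 4² + 3*4) = 16 + 2*(-10 + 16 + 12) = 16 + 2*18 = 16 + 36 = 52)
h = 72361/25 (h = ((-1/(-1) + 4/5) + 52)² = ((-1*(-1) + 4*(⅕)) + 52)² = ((1 + ⅘) + 52)² = (9/5 + 52)² = (269/5)² = 72361/25 ≈ 2894.4)
h*(-33 + 44) = 72361*(-33 + 44)/25 = (72361/25)*11 = 795971/25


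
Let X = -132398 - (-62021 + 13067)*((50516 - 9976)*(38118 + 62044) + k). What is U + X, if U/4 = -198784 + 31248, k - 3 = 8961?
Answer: 198781458437034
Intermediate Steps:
k = 8964 (k = 3 + 8961 = 8964)
X = 198781459107178 (X = -132398 - (-62021 + 13067)*((50516 - 9976)*(38118 + 62044) + 8964) = -132398 - (-48954)*(40540*100162 + 8964) = -132398 - (-48954)*(4060567480 + 8964) = -132398 - (-48954)*4060576444 = -132398 - 1*(-198781459239576) = -132398 + 198781459239576 = 198781459107178)
U = -670144 (U = 4*(-198784 + 31248) = 4*(-167536) = -670144)
U + X = -670144 + 198781459107178 = 198781458437034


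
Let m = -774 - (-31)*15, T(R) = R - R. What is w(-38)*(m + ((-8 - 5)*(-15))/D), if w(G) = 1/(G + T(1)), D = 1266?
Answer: 130333/16036 ≈ 8.1275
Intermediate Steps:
T(R) = 0
w(G) = 1/G (w(G) = 1/(G + 0) = 1/G)
m = -309 (m = -774 - 1*(-465) = -774 + 465 = -309)
w(-38)*(m + ((-8 - 5)*(-15))/D) = (-309 + ((-8 - 5)*(-15))/1266)/(-38) = -(-309 - 13*(-15)*(1/1266))/38 = -(-309 + 195*(1/1266))/38 = -(-309 + 65/422)/38 = -1/38*(-130333/422) = 130333/16036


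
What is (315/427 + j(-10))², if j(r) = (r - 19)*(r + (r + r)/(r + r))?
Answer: 254913156/3721 ≈ 68507.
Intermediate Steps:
j(r) = (1 + r)*(-19 + r) (j(r) = (-19 + r)*(r + (2*r)/((2*r))) = (-19 + r)*(r + (2*r)*(1/(2*r))) = (-19 + r)*(r + 1) = (-19 + r)*(1 + r) = (1 + r)*(-19 + r))
(315/427 + j(-10))² = (315/427 + (-19 + (-10)² - 18*(-10)))² = (315*(1/427) + (-19 + 100 + 180))² = (45/61 + 261)² = (15966/61)² = 254913156/3721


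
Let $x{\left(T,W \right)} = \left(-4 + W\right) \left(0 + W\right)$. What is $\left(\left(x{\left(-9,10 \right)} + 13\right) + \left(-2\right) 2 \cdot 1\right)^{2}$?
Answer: $4761$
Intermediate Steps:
$x{\left(T,W \right)} = W \left(-4 + W\right)$ ($x{\left(T,W \right)} = \left(-4 + W\right) W = W \left(-4 + W\right)$)
$\left(\left(x{\left(-9,10 \right)} + 13\right) + \left(-2\right) 2 \cdot 1\right)^{2} = \left(\left(10 \left(-4 + 10\right) + 13\right) + \left(-2\right) 2 \cdot 1\right)^{2} = \left(\left(10 \cdot 6 + 13\right) - 4\right)^{2} = \left(\left(60 + 13\right) - 4\right)^{2} = \left(73 - 4\right)^{2} = 69^{2} = 4761$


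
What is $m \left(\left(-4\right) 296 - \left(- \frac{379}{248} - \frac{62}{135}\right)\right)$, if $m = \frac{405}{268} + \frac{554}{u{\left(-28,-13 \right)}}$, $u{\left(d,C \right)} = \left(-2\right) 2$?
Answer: $\frac{1452872148427}{8972640} \approx 1.6192 \cdot 10^{5}$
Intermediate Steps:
$u{\left(d,C \right)} = -4$
$m = - \frac{36713}{268}$ ($m = \frac{405}{268} + \frac{554}{-4} = 405 \cdot \frac{1}{268} + 554 \left(- \frac{1}{4}\right) = \frac{405}{268} - \frac{277}{2} = - \frac{36713}{268} \approx -136.99$)
$m \left(\left(-4\right) 296 - \left(- \frac{379}{248} - \frac{62}{135}\right)\right) = - \frac{36713 \left(\left(-4\right) 296 - \left(- \frac{379}{248} - \frac{62}{135}\right)\right)}{268} = - \frac{36713 \left(-1184 - - \frac{66541}{33480}\right)}{268} = - \frac{36713 \left(-1184 + \left(\frac{62}{135} + \frac{379}{248}\right)\right)}{268} = - \frac{36713 \left(-1184 + \frac{66541}{33480}\right)}{268} = \left(- \frac{36713}{268}\right) \left(- \frac{39573779}{33480}\right) = \frac{1452872148427}{8972640}$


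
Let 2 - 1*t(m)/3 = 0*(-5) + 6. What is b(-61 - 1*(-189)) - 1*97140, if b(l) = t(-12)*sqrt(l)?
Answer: -97140 - 96*sqrt(2) ≈ -97276.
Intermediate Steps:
t(m) = -12 (t(m) = 6 - 3*(0*(-5) + 6) = 6 - 3*(0 + 6) = 6 - 3*6 = 6 - 18 = -12)
b(l) = -12*sqrt(l)
b(-61 - 1*(-189)) - 1*97140 = -12*sqrt(-61 - 1*(-189)) - 1*97140 = -12*sqrt(-61 + 189) - 97140 = -96*sqrt(2) - 97140 = -97140 - 96*sqrt(2)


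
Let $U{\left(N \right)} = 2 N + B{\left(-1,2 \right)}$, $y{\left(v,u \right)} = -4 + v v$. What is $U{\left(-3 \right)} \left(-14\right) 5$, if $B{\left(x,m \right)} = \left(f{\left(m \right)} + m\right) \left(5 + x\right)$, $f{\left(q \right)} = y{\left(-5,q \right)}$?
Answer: $-6020$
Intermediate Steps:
$y{\left(v,u \right)} = -4 + v^{2}$
$f{\left(q \right)} = 21$ ($f{\left(q \right)} = -4 + \left(-5\right)^{2} = -4 + 25 = 21$)
$B{\left(x,m \right)} = \left(5 + x\right) \left(21 + m\right)$ ($B{\left(x,m \right)} = \left(21 + m\right) \left(5 + x\right) = \left(5 + x\right) \left(21 + m\right)$)
$U{\left(N \right)} = 92 + 2 N$ ($U{\left(N \right)} = 2 N + \left(105 + 5 \cdot 2 + 21 \left(-1\right) + 2 \left(-1\right)\right) = 2 N + \left(105 + 10 - 21 - 2\right) = 2 N + 92 = 92 + 2 N$)
$U{\left(-3 \right)} \left(-14\right) 5 = \left(92 + 2 \left(-3\right)\right) \left(-14\right) 5 = \left(92 - 6\right) \left(-14\right) 5 = 86 \left(-14\right) 5 = \left(-1204\right) 5 = -6020$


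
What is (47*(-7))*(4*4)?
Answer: -5264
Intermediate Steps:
(47*(-7))*(4*4) = -329*16 = -5264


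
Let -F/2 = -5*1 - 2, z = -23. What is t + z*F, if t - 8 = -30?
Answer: -344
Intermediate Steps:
t = -22 (t = 8 - 30 = -22)
F = 14 (F = -2*(-5*1 - 2) = -2*(-5 - 2) = -2*(-7) = 14)
t + z*F = -22 - 23*14 = -22 - 322 = -344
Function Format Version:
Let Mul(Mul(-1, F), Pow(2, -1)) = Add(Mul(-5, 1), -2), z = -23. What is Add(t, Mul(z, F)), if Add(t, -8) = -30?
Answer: -344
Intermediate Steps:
t = -22 (t = Add(8, -30) = -22)
F = 14 (F = Mul(-2, Add(Mul(-5, 1), -2)) = Mul(-2, Add(-5, -2)) = Mul(-2, -7) = 14)
Add(t, Mul(z, F)) = Add(-22, Mul(-23, 14)) = Add(-22, -322) = -344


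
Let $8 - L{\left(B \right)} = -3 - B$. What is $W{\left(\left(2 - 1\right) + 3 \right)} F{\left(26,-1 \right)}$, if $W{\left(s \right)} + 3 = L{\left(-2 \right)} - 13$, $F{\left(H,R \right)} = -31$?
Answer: $217$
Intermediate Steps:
$L{\left(B \right)} = 11 + B$ ($L{\left(B \right)} = 8 - \left(-3 - B\right) = 8 + \left(3 + B\right) = 11 + B$)
$W{\left(s \right)} = -7$ ($W{\left(s \right)} = -3 + \left(\left(11 - 2\right) - 13\right) = -3 + \left(9 - 13\right) = -3 - 4 = -7$)
$W{\left(\left(2 - 1\right) + 3 \right)} F{\left(26,-1 \right)} = \left(-7\right) \left(-31\right) = 217$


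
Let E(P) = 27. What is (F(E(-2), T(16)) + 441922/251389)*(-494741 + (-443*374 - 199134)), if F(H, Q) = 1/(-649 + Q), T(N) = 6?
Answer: -244032063345549/161643127 ≈ -1.5097e+6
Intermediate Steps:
(F(E(-2), T(16)) + 441922/251389)*(-494741 + (-443*374 - 199134)) = (1/(-649 + 6) + 441922/251389)*(-494741 + (-443*374 - 199134)) = (1/(-643) + 441922*(1/251389))*(-494741 + (-165682 - 199134)) = (-1/643 + 441922/251389)*(-494741 - 364816) = (283904457/161643127)*(-859557) = -244032063345549/161643127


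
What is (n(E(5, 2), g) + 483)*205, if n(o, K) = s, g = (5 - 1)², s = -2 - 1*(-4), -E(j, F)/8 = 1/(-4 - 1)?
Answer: 99425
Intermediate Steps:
E(j, F) = 8/5 (E(j, F) = -8/(-4 - 1) = -8/(-5) = -8*(-⅕) = 8/5)
s = 2 (s = -2 + 4 = 2)
g = 16 (g = 4² = 16)
n(o, K) = 2
(n(E(5, 2), g) + 483)*205 = (2 + 483)*205 = 485*205 = 99425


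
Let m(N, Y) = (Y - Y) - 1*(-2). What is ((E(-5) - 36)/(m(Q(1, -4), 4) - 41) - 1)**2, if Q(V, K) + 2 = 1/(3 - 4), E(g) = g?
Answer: 4/1521 ≈ 0.0026299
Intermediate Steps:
Q(V, K) = -3 (Q(V, K) = -2 + 1/(3 - 4) = -2 + 1/(-1) = -2 - 1 = -3)
m(N, Y) = 2 (m(N, Y) = 0 + 2 = 2)
((E(-5) - 36)/(m(Q(1, -4), 4) - 41) - 1)**2 = ((-5 - 36)/(2 - 41) - 1)**2 = (-41/(-39) - 1)**2 = (-41*(-1/39) - 1)**2 = (41/39 - 1)**2 = (2/39)**2 = 4/1521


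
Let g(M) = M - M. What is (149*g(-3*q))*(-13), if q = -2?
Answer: 0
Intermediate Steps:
g(M) = 0
(149*g(-3*q))*(-13) = (149*0)*(-13) = 0*(-13) = 0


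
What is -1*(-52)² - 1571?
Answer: -4275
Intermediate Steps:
-1*(-52)² - 1571 = -1*2704 - 1571 = -2704 - 1571 = -4275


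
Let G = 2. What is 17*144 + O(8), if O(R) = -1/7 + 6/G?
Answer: 17156/7 ≈ 2450.9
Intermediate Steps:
O(R) = 20/7 (O(R) = -1/7 + 6/2 = -1*1/7 + 6*(1/2) = -1/7 + 3 = 20/7)
17*144 + O(8) = 17*144 + 20/7 = 2448 + 20/7 = 17156/7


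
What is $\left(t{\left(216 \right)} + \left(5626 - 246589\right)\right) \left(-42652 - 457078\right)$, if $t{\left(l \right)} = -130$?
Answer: $120481404890$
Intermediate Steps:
$\left(t{\left(216 \right)} + \left(5626 - 246589\right)\right) \left(-42652 - 457078\right) = \left(-130 + \left(5626 - 246589\right)\right) \left(-42652 - 457078\right) = \left(-130 - 240963\right) \left(-499730\right) = \left(-241093\right) \left(-499730\right) = 120481404890$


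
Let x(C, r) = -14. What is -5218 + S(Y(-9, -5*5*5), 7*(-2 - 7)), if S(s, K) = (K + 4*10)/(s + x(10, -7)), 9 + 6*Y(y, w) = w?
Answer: -568693/109 ≈ -5217.4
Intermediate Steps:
Y(y, w) = -3/2 + w/6
S(s, K) = (40 + K)/(-14 + s) (S(s, K) = (K + 4*10)/(s - 14) = (K + 40)/(-14 + s) = (40 + K)/(-14 + s))
-5218 + S(Y(-9, -5*5*5), 7*(-2 - 7)) = -5218 + (40 + 7*(-2 - 7))/(-14 + (-3/2 + (-5*5*5)/6)) = -5218 + (40 + 7*(-9))/(-14 + (-3/2 + (-25*5)/6)) = -5218 + (40 - 63)/(-14 + (-3/2 + (1/6)*(-125))) = -5218 - 23/(-14 + (-3/2 - 125/6)) = -5218 - 23/(-14 - 67/3) = -5218 - 23/(-109/3) = -5218 - 3/109*(-23) = -5218 + 69/109 = -568693/109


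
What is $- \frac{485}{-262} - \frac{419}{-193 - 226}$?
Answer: $\frac{747}{262} \approx 2.8511$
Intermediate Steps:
$- \frac{485}{-262} - \frac{419}{-193 - 226} = \left(-485\right) \left(- \frac{1}{262}\right) - \frac{419}{-193 - 226} = \frac{485}{262} - \frac{419}{-419} = \frac{485}{262} - -1 = \frac{485}{262} + 1 = \frac{747}{262}$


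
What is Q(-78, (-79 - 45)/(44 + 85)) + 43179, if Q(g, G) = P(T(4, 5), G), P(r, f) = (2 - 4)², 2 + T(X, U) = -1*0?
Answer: 43183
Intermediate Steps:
T(X, U) = -2 (T(X, U) = -2 - 1*0 = -2 + 0 = -2)
P(r, f) = 4 (P(r, f) = (-2)² = 4)
Q(g, G) = 4
Q(-78, (-79 - 45)/(44 + 85)) + 43179 = 4 + 43179 = 43183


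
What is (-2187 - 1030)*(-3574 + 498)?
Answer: 9895492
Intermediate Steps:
(-2187 - 1030)*(-3574 + 498) = -3217*(-3076) = 9895492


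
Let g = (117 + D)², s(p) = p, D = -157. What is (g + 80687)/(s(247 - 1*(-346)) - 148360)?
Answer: -82287/147767 ≈ -0.55687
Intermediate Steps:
g = 1600 (g = (117 - 157)² = (-40)² = 1600)
(g + 80687)/(s(247 - 1*(-346)) - 148360) = (1600 + 80687)/((247 - 1*(-346)) - 148360) = 82287/((247 + 346) - 148360) = 82287/(593 - 148360) = 82287/(-147767) = 82287*(-1/147767) = -82287/147767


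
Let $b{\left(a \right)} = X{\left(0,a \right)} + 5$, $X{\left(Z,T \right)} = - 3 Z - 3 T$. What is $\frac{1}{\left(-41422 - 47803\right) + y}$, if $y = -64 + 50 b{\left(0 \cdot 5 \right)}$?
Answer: $- \frac{1}{89039} \approx -1.1231 \cdot 10^{-5}$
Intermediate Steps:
$X{\left(Z,T \right)} = - 3 T - 3 Z$
$b{\left(a \right)} = 5 - 3 a$ ($b{\left(a \right)} = \left(- 3 a - 0\right) + 5 = \left(- 3 a + 0\right) + 5 = - 3 a + 5 = 5 - 3 a$)
$y = 186$ ($y = -64 + 50 \left(5 - 3 \cdot 0 \cdot 5\right) = -64 + 50 \left(5 - 0\right) = -64 + 50 \left(5 + 0\right) = -64 + 50 \cdot 5 = -64 + 250 = 186$)
$\frac{1}{\left(-41422 - 47803\right) + y} = \frac{1}{\left(-41422 - 47803\right) + 186} = \frac{1}{-89225 + 186} = \frac{1}{-89039} = - \frac{1}{89039}$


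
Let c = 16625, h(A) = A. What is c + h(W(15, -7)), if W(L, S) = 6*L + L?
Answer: 16730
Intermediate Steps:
W(L, S) = 7*L
c + h(W(15, -7)) = 16625 + 7*15 = 16625 + 105 = 16730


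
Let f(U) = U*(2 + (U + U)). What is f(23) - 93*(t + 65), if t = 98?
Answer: -14055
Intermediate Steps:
f(U) = U*(2 + 2*U)
f(23) - 93*(t + 65) = 2*23*(1 + 23) - 93*(98 + 65) = 2*23*24 - 93*163 = 1104 - 15159 = -14055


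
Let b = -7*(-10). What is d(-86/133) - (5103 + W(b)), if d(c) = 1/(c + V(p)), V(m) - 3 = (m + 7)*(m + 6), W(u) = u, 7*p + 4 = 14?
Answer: -312877628/60483 ≈ -5173.0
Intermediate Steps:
p = 10/7 (p = -4/7 + (⅐)*14 = -4/7 + 2 = 10/7 ≈ 1.4286)
b = 70
V(m) = 3 + (6 + m)*(7 + m) (V(m) = 3 + (m + 7)*(m + 6) = 3 + (7 + m)*(6 + m) = 3 + (6 + m)*(7 + m))
d(c) = 1/(3215/49 + c) (d(c) = 1/(c + (45 + (10/7)² + 13*(10/7))) = 1/(c + (45 + 100/49 + 130/7)) = 1/(c + 3215/49) = 1/(3215/49 + c))
d(-86/133) - (5103 + W(b)) = 49/(3215 + 49*(-86/133)) - (5103 + 70) = 49/(3215 + 49*(-86*1/133)) - 1*5173 = 49/(3215 + 49*(-86/133)) - 5173 = 49/(3215 - 602/19) - 5173 = 49/(60483/19) - 5173 = 49*(19/60483) - 5173 = 931/60483 - 5173 = -312877628/60483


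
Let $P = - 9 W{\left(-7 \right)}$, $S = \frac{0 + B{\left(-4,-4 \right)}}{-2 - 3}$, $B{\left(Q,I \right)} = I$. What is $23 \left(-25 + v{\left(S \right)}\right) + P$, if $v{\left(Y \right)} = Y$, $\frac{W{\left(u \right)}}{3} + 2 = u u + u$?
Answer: $- \frac{8183}{5} \approx -1636.6$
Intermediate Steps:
$S = \frac{4}{5}$ ($S = \frac{0 - 4}{-2 - 3} = - \frac{4}{-5} = \left(-4\right) \left(- \frac{1}{5}\right) = \frac{4}{5} \approx 0.8$)
$W{\left(u \right)} = -6 + 3 u + 3 u^{2}$ ($W{\left(u \right)} = -6 + 3 \left(u u + u\right) = -6 + 3 \left(u^{2} + u\right) = -6 + 3 \left(u + u^{2}\right) = -6 + \left(3 u + 3 u^{2}\right) = -6 + 3 u + 3 u^{2}$)
$P = -1080$ ($P = - 9 \left(-6 + 3 \left(-7\right) + 3 \left(-7\right)^{2}\right) = - 9 \left(-6 - 21 + 3 \cdot 49\right) = - 9 \left(-6 - 21 + 147\right) = \left(-9\right) 120 = -1080$)
$23 \left(-25 + v{\left(S \right)}\right) + P = 23 \left(-25 + \frac{4}{5}\right) - 1080 = 23 \left(- \frac{121}{5}\right) - 1080 = - \frac{2783}{5} - 1080 = - \frac{8183}{5}$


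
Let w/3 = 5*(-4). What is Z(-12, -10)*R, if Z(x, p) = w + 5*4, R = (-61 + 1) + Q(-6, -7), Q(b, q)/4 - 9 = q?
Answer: 2080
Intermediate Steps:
w = -60 (w = 3*(5*(-4)) = 3*(-20) = -60)
Q(b, q) = 36 + 4*q
R = -52 (R = (-61 + 1) + (36 + 4*(-7)) = -60 + (36 - 28) = -60 + 8 = -52)
Z(x, p) = -40 (Z(x, p) = -60 + 5*4 = -60 + 20 = -40)
Z(-12, -10)*R = -40*(-52) = 2080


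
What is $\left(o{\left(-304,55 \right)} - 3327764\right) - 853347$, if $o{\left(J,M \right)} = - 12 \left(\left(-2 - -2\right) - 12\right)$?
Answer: $-4180967$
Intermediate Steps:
$o{\left(J,M \right)} = 144$ ($o{\left(J,M \right)} = - 12 \left(\left(-2 + 2\right) - 12\right) = - 12 \left(0 - 12\right) = \left(-12\right) \left(-12\right) = 144$)
$\left(o{\left(-304,55 \right)} - 3327764\right) - 853347 = \left(144 - 3327764\right) - 853347 = -3327620 - 853347 = -4180967$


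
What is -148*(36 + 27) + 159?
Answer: -9165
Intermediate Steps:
-148*(36 + 27) + 159 = -148*63 + 159 = -9324 + 159 = -9165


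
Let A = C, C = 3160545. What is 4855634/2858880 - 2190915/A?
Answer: 302762889511/301187296320 ≈ 1.0052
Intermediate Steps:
A = 3160545
4855634/2858880 - 2190915/A = 4855634/2858880 - 2190915/3160545 = 4855634*(1/2858880) - 2190915*1/3160545 = 2427817/1429440 - 146061/210703 = 302762889511/301187296320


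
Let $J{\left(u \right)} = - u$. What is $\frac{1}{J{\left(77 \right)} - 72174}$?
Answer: $- \frac{1}{72251} \approx -1.3841 \cdot 10^{-5}$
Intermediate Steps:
$\frac{1}{J{\left(77 \right)} - 72174} = \frac{1}{\left(-1\right) 77 - 72174} = \frac{1}{-77 - 72174} = \frac{1}{-72251} = - \frac{1}{72251}$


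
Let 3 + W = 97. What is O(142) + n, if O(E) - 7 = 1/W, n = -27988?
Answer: -2630213/94 ≈ -27981.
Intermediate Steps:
W = 94 (W = -3 + 97 = 94)
O(E) = 659/94 (O(E) = 7 + 1/94 = 659/94)
O(142) + n = 659/94 - 27988 = -2630213/94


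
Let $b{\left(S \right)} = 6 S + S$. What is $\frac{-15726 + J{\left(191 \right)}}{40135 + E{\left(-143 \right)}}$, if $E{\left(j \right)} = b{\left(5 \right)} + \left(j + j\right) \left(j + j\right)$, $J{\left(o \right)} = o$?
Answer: $- \frac{1195}{9382} \approx -0.12737$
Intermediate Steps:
$b{\left(S \right)} = 7 S$
$E{\left(j \right)} = 35 + 4 j^{2}$ ($E{\left(j \right)} = 7 \cdot 5 + \left(j + j\right) \left(j + j\right) = 35 + 2 j 2 j = 35 + 4 j^{2}$)
$\frac{-15726 + J{\left(191 \right)}}{40135 + E{\left(-143 \right)}} = \frac{-15726 + 191}{40135 + \left(35 + 4 \left(-143\right)^{2}\right)} = - \frac{15535}{40135 + \left(35 + 4 \cdot 20449\right)} = - \frac{15535}{40135 + \left(35 + 81796\right)} = - \frac{15535}{40135 + 81831} = - \frac{15535}{121966} = \left(-15535\right) \frac{1}{121966} = - \frac{1195}{9382}$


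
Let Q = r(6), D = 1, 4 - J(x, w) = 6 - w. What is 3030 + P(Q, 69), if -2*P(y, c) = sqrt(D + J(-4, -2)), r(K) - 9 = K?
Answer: 3030 - I*sqrt(3)/2 ≈ 3030.0 - 0.86602*I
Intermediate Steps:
J(x, w) = -2 + w (J(x, w) = 4 - (6 - w) = 4 + (-6 + w) = -2 + w)
r(K) = 9 + K
Q = 15 (Q = 9 + 6 = 15)
P(y, c) = -I*sqrt(3)/2 (P(y, c) = -sqrt(1 + (-2 - 2))/2 = -sqrt(1 - 4)/2 = -I*sqrt(3)/2)
3030 + P(Q, 69) = 3030 - I*sqrt(3)/2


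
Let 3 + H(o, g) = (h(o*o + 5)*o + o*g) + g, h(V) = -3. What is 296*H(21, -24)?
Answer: -175824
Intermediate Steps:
H(o, g) = -3 + g - 3*o + g*o (H(o, g) = -3 + ((-3*o + o*g) + g) = -3 + ((-3*o + g*o) + g) = -3 + (g - 3*o + g*o) = -3 + g - 3*o + g*o)
296*H(21, -24) = 296*(-3 - 24 - 3*21 - 24*21) = 296*(-3 - 24 - 63 - 504) = 296*(-594) = -175824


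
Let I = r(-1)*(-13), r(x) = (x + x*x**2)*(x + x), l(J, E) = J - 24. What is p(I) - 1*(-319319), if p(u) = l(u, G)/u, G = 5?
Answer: 4151166/13 ≈ 3.1932e+5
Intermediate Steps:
l(J, E) = -24 + J
r(x) = 2*x*(x + x**3) (r(x) = (x + x**3)*(2*x) = 2*x*(x + x**3))
I = -52 (I = (2*(-1)**2*(1 + (-1)**2))*(-13) = (2*1*(1 + 1))*(-13) = (2*1*2)*(-13) = 4*(-13) = -52)
p(u) = (-24 + u)/u
p(I) - 1*(-319319) = (-24 - 52)/(-52) - 1*(-319319) = -1/52*(-76) + 319319 = 19/13 + 319319 = 4151166/13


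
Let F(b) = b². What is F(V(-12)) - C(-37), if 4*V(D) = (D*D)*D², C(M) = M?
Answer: 26873893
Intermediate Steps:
V(D) = D⁴/4 (V(D) = ((D*D)*D²)/4 = (D²*D²)/4 = D⁴/4)
F(V(-12)) - C(-37) = ((¼)*(-12)⁴)² - 1*(-37) = ((¼)*20736)² + 37 = 5184² + 37 = 26873856 + 37 = 26873893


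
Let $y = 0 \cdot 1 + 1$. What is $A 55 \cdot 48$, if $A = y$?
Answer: $2640$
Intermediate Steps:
$y = 1$ ($y = 0 + 1 = 1$)
$A = 1$
$A 55 \cdot 48 = 1 \cdot 55 \cdot 48 = 55 \cdot 48 = 2640$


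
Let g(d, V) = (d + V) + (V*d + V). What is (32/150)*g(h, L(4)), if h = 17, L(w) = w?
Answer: 496/25 ≈ 19.840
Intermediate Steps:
g(d, V) = d + 2*V + V*d (g(d, V) = (V + d) + (V + V*d) = d + 2*V + V*d)
(32/150)*g(h, L(4)) = (32/150)*(17 + 2*4 + 4*17) = (32*(1/150))*(17 + 8 + 68) = (16/75)*93 = 496/25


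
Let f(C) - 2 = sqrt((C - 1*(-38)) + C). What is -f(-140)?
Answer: -2 - 11*I*sqrt(2) ≈ -2.0 - 15.556*I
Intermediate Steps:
f(C) = 2 + sqrt(38 + 2*C) (f(C) = 2 + sqrt((C - 1*(-38)) + C) = 2 + sqrt((C + 38) + C) = 2 + sqrt((38 + C) + C) = 2 + sqrt(38 + 2*C))
-f(-140) = -(2 + sqrt(38 + 2*(-140))) = -(2 + sqrt(38 - 280)) = -(2 + sqrt(-242)) = -(2 + 11*I*sqrt(2)) = -2 - 11*I*sqrt(2)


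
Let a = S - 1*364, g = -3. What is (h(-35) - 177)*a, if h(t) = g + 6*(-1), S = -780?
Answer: 212784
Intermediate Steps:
h(t) = -9 (h(t) = -3 + 6*(-1) = -3 - 6 = -9)
a = -1144 (a = -780 - 1*364 = -780 - 364 = -1144)
(h(-35) - 177)*a = (-9 - 177)*(-1144) = -186*(-1144) = 212784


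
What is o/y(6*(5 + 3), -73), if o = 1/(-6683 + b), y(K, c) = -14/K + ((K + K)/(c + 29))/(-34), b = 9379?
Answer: -561/344077 ≈ -0.0016304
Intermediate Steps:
y(K, c) = -14/K - K/(17*(29 + c)) (y(K, c) = -14/K + ((2*K)/(29 + c))*(-1/34) = -14/K + (2*K/(29 + c))*(-1/34) = -14/K - K/(17*(29 + c)))
o = 1/2696 (o = 1/(-6683 + 9379) = 1/2696 ≈ 0.00037092)
o/y(6*(5 + 3), -73) = 1/(2696*(((-6902 - (6*(5 + 3))**2 - 238*(-73))/(17*((6*(5 + 3)))*(29 - 73))))) = 1/(2696*(((1/17)*(-6902 - (6*8)**2 + 17374)/((6*8)*(-44))))) = 1/(2696*(((1/17)*(-1/44)*(-6902 - 1*48**2 + 17374)/48))) = 1/(2696*(((1/17)*(1/48)*(-1/44)*(-6902 - 1*2304 + 17374)))) = 1/(2696*(((1/17)*(1/48)*(-1/44)*(-6902 - 2304 + 17374)))) = 1/(2696*(((1/17)*(1/48)*(-1/44)*8168))) = 1/(2696*(-1021/4488)) = (1/2696)*(-4488/1021) = -561/344077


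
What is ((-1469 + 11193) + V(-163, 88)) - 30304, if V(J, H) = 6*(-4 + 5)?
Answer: -20574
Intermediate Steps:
V(J, H) = 6 (V(J, H) = 6*1 = 6)
((-1469 + 11193) + V(-163, 88)) - 30304 = ((-1469 + 11193) + 6) - 30304 = (9724 + 6) - 30304 = 9730 - 30304 = -20574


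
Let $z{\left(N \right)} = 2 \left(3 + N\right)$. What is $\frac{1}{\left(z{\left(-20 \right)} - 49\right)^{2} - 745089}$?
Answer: $- \frac{1}{738200} \approx -1.3546 \cdot 10^{-6}$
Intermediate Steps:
$z{\left(N \right)} = 6 + 2 N$
$\frac{1}{\left(z{\left(-20 \right)} - 49\right)^{2} - 745089} = \frac{1}{\left(\left(6 + 2 \left(-20\right)\right) - 49\right)^{2} - 745089} = \frac{1}{\left(\left(6 - 40\right) - 49\right)^{2} - 745089} = \frac{1}{\left(-34 - 49\right)^{2} - 745089} = \frac{1}{\left(-83\right)^{2} - 745089} = \frac{1}{6889 - 745089} = \frac{1}{-738200} = - \frac{1}{738200}$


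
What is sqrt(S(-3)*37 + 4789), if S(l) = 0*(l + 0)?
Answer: sqrt(4789) ≈ 69.203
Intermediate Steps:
S(l) = 0 (S(l) = 0*l = 0)
sqrt(S(-3)*37 + 4789) = sqrt(0*37 + 4789) = sqrt(0 + 4789) = sqrt(4789)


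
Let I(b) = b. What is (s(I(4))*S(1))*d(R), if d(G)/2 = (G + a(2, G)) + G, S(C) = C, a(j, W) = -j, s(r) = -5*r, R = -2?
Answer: 240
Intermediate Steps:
d(G) = -4 + 4*G (d(G) = 2*((G - 1*2) + G) = 2*((G - 2) + G) = 2*((-2 + G) + G) = 2*(-2 + 2*G) = -4 + 4*G)
(s(I(4))*S(1))*d(R) = (-5*4*1)*(-4 + 4*(-2)) = (-20*1)*(-4 - 8) = -20*(-12) = 240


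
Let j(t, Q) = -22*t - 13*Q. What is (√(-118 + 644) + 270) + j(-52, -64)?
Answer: 2246 + √526 ≈ 2268.9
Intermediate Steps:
(√(-118 + 644) + 270) + j(-52, -64) = (√(-118 + 644) + 270) + (-22*(-52) - 13*(-64)) = (√526 + 270) + (1144 + 832) = (270 + √526) + 1976 = 2246 + √526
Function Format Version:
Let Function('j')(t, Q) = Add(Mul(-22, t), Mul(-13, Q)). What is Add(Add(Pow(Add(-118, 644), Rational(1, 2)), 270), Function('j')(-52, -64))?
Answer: Add(2246, Pow(526, Rational(1, 2))) ≈ 2268.9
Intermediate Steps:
Add(Add(Pow(Add(-118, 644), Rational(1, 2)), 270), Function('j')(-52, -64)) = Add(Add(Pow(Add(-118, 644), Rational(1, 2)), 270), Add(Mul(-22, -52), Mul(-13, -64))) = Add(Add(Pow(526, Rational(1, 2)), 270), Add(1144, 832)) = Add(Add(270, Pow(526, Rational(1, 2))), 1976) = Add(2246, Pow(526, Rational(1, 2)))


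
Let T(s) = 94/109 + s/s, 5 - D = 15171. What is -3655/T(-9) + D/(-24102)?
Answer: -4799518796/2446353 ≈ -1961.9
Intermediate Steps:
D = -15166 (D = 5 - 1*15171 = 5 - 15171 = -15166)
T(s) = 203/109 (T(s) = 94*(1/109) + 1 = 94/109 + 1 = 203/109)
-3655/T(-9) + D/(-24102) = -3655/203/109 - 15166/(-24102) = -3655*109/203 - 15166*(-1/24102) = -398395/203 + 7583/12051 = -4799518796/2446353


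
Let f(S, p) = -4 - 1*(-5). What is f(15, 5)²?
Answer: 1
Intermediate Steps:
f(S, p) = 1 (f(S, p) = -4 + 5 = 1)
f(15, 5)² = 1² = 1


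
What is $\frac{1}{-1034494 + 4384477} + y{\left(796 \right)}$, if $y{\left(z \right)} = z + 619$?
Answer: $\frac{4740225946}{3349983} \approx 1415.0$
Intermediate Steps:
$y{\left(z \right)} = 619 + z$
$\frac{1}{-1034494 + 4384477} + y{\left(796 \right)} = \frac{1}{-1034494 + 4384477} + \left(619 + 796\right) = \frac{1}{3349983} + 1415 = \frac{4740225946}{3349983}$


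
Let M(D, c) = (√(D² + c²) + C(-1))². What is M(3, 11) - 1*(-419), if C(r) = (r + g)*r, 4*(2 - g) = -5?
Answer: 8865/16 - 9*√130/2 ≈ 502.75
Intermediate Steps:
g = 13/4 (g = 2 - ¼*(-5) = 2 + 5/4 = 13/4 ≈ 3.2500)
C(r) = r*(13/4 + r) (C(r) = (r + 13/4)*r = (13/4 + r)*r = r*(13/4 + r))
M(D, c) = (-9/4 + √(D² + c²))² (M(D, c) = (√(D² + c²) + (¼)*(-1)*(13 + 4*(-1)))² = (√(D² + c²) + (¼)*(-1)*(13 - 4))² = (√(D² + c²) + (¼)*(-1)*9)² = (√(D² + c²) - 9/4)² = (-9/4 + √(D² + c²))²)
M(3, 11) - 1*(-419) = (-9 + 4*√(3² + 11²))²/16 - 1*(-419) = (-9 + 4*√(9 + 121))²/16 + 419 = (-9 + 4*√130)²/16 + 419 = 419 + (-9 + 4*√130)²/16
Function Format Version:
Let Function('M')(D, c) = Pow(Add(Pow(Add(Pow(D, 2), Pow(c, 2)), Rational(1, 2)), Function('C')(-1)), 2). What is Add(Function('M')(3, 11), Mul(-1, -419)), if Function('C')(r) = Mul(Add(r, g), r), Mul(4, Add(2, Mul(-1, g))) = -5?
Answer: Add(Rational(8865, 16), Mul(Rational(-9, 2), Pow(130, Rational(1, 2)))) ≈ 502.75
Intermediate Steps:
g = Rational(13, 4) (g = Add(2, Mul(Rational(-1, 4), -5)) = Add(2, Rational(5, 4)) = Rational(13, 4) ≈ 3.2500)
Function('C')(r) = Mul(r, Add(Rational(13, 4), r)) (Function('C')(r) = Mul(Add(r, Rational(13, 4)), r) = Mul(Add(Rational(13, 4), r), r) = Mul(r, Add(Rational(13, 4), r)))
Function('M')(D, c) = Pow(Add(Rational(-9, 4), Pow(Add(Pow(D, 2), Pow(c, 2)), Rational(1, 2))), 2) (Function('M')(D, c) = Pow(Add(Pow(Add(Pow(D, 2), Pow(c, 2)), Rational(1, 2)), Mul(Rational(1, 4), -1, Add(13, Mul(4, -1)))), 2) = Pow(Add(Pow(Add(Pow(D, 2), Pow(c, 2)), Rational(1, 2)), Mul(Rational(1, 4), -1, Add(13, -4))), 2) = Pow(Add(Pow(Add(Pow(D, 2), Pow(c, 2)), Rational(1, 2)), Mul(Rational(1, 4), -1, 9)), 2) = Pow(Add(Pow(Add(Pow(D, 2), Pow(c, 2)), Rational(1, 2)), Rational(-9, 4)), 2) = Pow(Add(Rational(-9, 4), Pow(Add(Pow(D, 2), Pow(c, 2)), Rational(1, 2))), 2))
Add(Function('M')(3, 11), Mul(-1, -419)) = Add(Mul(Rational(1, 16), Pow(Add(-9, Mul(4, Pow(Add(Pow(3, 2), Pow(11, 2)), Rational(1, 2)))), 2)), Mul(-1, -419)) = Add(Mul(Rational(1, 16), Pow(Add(-9, Mul(4, Pow(Add(9, 121), Rational(1, 2)))), 2)), 419) = Add(Mul(Rational(1, 16), Pow(Add(-9, Mul(4, Pow(130, Rational(1, 2)))), 2)), 419) = Add(419, Mul(Rational(1, 16), Pow(Add(-9, Mul(4, Pow(130, Rational(1, 2)))), 2)))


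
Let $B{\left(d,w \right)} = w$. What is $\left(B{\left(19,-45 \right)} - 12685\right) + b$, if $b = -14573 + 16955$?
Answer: $-10348$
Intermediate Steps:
$b = 2382$
$\left(B{\left(19,-45 \right)} - 12685\right) + b = \left(-45 - 12685\right) + 2382 = -12730 + 2382 = -10348$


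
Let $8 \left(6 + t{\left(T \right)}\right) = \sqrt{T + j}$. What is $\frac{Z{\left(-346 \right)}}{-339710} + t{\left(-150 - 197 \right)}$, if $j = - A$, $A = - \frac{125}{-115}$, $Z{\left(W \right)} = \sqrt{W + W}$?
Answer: $-6 - \frac{i \sqrt{173}}{169855} + \frac{i \sqrt{184138}}{184} \approx -6.0 + 2.3321 i$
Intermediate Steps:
$Z{\left(W \right)} = \sqrt{2} \sqrt{W}$ ($Z{\left(W \right)} = \sqrt{2 W} = \sqrt{2} \sqrt{W}$)
$A = \frac{25}{23}$ ($A = \left(-125\right) \left(- \frac{1}{115}\right) = \frac{25}{23} \approx 1.087$)
$j = - \frac{25}{23}$ ($j = \left(-1\right) \frac{25}{23} = - \frac{25}{23} \approx -1.087$)
$t{\left(T \right)} = -6 + \frac{\sqrt{- \frac{25}{23} + T}}{8}$ ($t{\left(T \right)} = -6 + \frac{\sqrt{T - \frac{25}{23}}}{8} = -6 + \frac{\sqrt{- \frac{25}{23} + T}}{8}$)
$\frac{Z{\left(-346 \right)}}{-339710} + t{\left(-150 - 197 \right)} = \frac{\sqrt{2} \sqrt{-346}}{-339710} - \left(6 - \frac{\sqrt{-575 + 529 \left(-150 - 197\right)}}{184}\right) = \sqrt{2} i \sqrt{346} \left(- \frac{1}{339710}\right) - \left(6 - \frac{\sqrt{-575 + 529 \left(-150 - 197\right)}}{184}\right) = 2 i \sqrt{173} \left(- \frac{1}{339710}\right) - \left(6 - \frac{\sqrt{-575 + 529 \left(-347\right)}}{184}\right) = - \frac{i \sqrt{173}}{169855} - \left(6 - \frac{\sqrt{-575 - 183563}}{184}\right) = - \frac{i \sqrt{173}}{169855} - \left(6 - \frac{\sqrt{-184138}}{184}\right) = - \frac{i \sqrt{173}}{169855} - \left(6 - \frac{i \sqrt{184138}}{184}\right) = -6 - \frac{i \sqrt{173}}{169855} + \frac{i \sqrt{184138}}{184}$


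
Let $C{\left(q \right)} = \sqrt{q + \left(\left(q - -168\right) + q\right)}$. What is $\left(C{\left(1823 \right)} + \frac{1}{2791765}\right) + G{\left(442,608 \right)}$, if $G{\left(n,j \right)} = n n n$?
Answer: $\frac{241071386837321}{2791765} + \sqrt{5637} \approx 8.6351 \cdot 10^{7}$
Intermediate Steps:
$G{\left(n,j \right)} = n^{3}$ ($G{\left(n,j \right)} = n^{2} n = n^{3}$)
$C{\left(q \right)} = \sqrt{168 + 3 q}$ ($C{\left(q \right)} = \sqrt{q + \left(\left(q + 168\right) + q\right)} = \sqrt{q + \left(\left(168 + q\right) + q\right)} = \sqrt{q + \left(168 + 2 q\right)} = \sqrt{168 + 3 q}$)
$\left(C{\left(1823 \right)} + \frac{1}{2791765}\right) + G{\left(442,608 \right)} = \left(\sqrt{168 + 3 \cdot 1823} + \frac{1}{2791765}\right) + 442^{3} = \left(\sqrt{168 + 5469} + \frac{1}{2791765}\right) + 86350888 = \left(\sqrt{5637} + \frac{1}{2791765}\right) + 86350888 = \left(\frac{1}{2791765} + \sqrt{5637}\right) + 86350888 = \frac{241071386837321}{2791765} + \sqrt{5637}$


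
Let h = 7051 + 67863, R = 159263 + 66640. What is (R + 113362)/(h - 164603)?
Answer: -339265/89689 ≈ -3.7827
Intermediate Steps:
R = 225903
h = 74914
(R + 113362)/(h - 164603) = (225903 + 113362)/(74914 - 164603) = 339265/(-89689) = 339265*(-1/89689) = -339265/89689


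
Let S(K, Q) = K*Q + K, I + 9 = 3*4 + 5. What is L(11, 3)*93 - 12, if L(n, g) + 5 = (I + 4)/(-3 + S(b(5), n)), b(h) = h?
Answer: -8691/19 ≈ -457.42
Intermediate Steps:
I = 8 (I = -9 + (3*4 + 5) = -9 + (12 + 5) = -9 + 17 = 8)
S(K, Q) = K + K*Q
L(n, g) = -5 + 12/(2 + 5*n) (L(n, g) = -5 + (8 + 4)/(-3 + 5*(1 + n)) = -5 + 12/(-3 + (5 + 5*n)) = -5 + 12/(2 + 5*n))
L(11, 3)*93 - 12 = ((2 - 25*11)/(2 + 5*11))*93 - 12 = ((2 - 275)/(2 + 55))*93 - 12 = (-273/57)*93 - 12 = ((1/57)*(-273))*93 - 12 = -91/19*93 - 12 = -8463/19 - 12 = -8691/19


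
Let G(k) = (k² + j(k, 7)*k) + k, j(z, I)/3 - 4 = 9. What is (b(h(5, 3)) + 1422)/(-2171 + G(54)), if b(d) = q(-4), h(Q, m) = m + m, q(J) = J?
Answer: 1418/2905 ≈ 0.48812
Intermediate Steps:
j(z, I) = 39 (j(z, I) = 12 + 3*9 = 12 + 27 = 39)
h(Q, m) = 2*m
G(k) = k² + 40*k (G(k) = (k² + 39*k) + k = k² + 40*k)
b(d) = -4
(b(h(5, 3)) + 1422)/(-2171 + G(54)) = (-4 + 1422)/(-2171 + 54*(40 + 54)) = 1418/(-2171 + 54*94) = 1418/(-2171 + 5076) = 1418/2905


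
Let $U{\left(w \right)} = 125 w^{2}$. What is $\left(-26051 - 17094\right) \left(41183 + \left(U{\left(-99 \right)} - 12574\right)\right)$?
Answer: $-54092353430$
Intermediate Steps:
$\left(-26051 - 17094\right) \left(41183 + \left(U{\left(-99 \right)} - 12574\right)\right) = \left(-26051 - 17094\right) \left(41183 + \left(125 \left(-99\right)^{2} - 12574\right)\right) = - 43145 \left(41183 + \left(125 \cdot 9801 - 12574\right)\right) = - 43145 \left(41183 + \left(1225125 - 12574\right)\right) = - 43145 \left(41183 + 1212551\right) = \left(-43145\right) 1253734 = -54092353430$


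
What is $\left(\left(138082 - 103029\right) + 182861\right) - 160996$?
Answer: $56918$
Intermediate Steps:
$\left(\left(138082 - 103029\right) + 182861\right) - 160996 = \left(35053 + 182861\right) - 160996 = 217914 - 160996 = 56918$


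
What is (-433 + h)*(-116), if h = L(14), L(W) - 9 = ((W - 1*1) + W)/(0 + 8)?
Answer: 97585/2 ≈ 48793.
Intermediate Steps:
L(W) = 71/8 + W/4 (L(W) = 9 + ((W - 1*1) + W)/(0 + 8) = 9 + ((W - 1) + W)/8 = 9 + ((-1 + W) + W)*(⅛) = 9 + (-1 + 2*W)*(⅛) = 9 + (-⅛ + W/4) = 71/8 + W/4)
h = 99/8 (h = 71/8 + (¼)*14 = 71/8 + 7/2 = 99/8 ≈ 12.375)
(-433 + h)*(-116) = (-433 + 99/8)*(-116) = -3365/8*(-116) = 97585/2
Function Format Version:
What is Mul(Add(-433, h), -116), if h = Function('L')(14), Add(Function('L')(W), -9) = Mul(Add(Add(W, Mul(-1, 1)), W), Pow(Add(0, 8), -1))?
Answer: Rational(97585, 2) ≈ 48793.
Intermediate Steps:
Function('L')(W) = Add(Rational(71, 8), Mul(Rational(1, 4), W)) (Function('L')(W) = Add(9, Mul(Add(Add(W, Mul(-1, 1)), W), Pow(Add(0, 8), -1))) = Add(9, Mul(Add(Add(W, -1), W), Pow(8, -1))) = Add(9, Mul(Add(Add(-1, W), W), Rational(1, 8))) = Add(9, Mul(Add(-1, Mul(2, W)), Rational(1, 8))) = Add(9, Add(Rational(-1, 8), Mul(Rational(1, 4), W))) = Add(Rational(71, 8), Mul(Rational(1, 4), W)))
h = Rational(99, 8) (h = Add(Rational(71, 8), Mul(Rational(1, 4), 14)) = Add(Rational(71, 8), Rational(7, 2)) = Rational(99, 8) ≈ 12.375)
Mul(Add(-433, h), -116) = Mul(Add(-433, Rational(99, 8)), -116) = Mul(Rational(-3365, 8), -116) = Rational(97585, 2)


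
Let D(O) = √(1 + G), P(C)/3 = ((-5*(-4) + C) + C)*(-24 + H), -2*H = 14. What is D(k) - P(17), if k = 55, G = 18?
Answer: 5022 + √19 ≈ 5026.4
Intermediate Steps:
H = -7 (H = -½*14 = -7)
P(C) = -1860 - 186*C (P(C) = 3*(((-5*(-4) + C) + C)*(-24 - 7)) = 3*(((20 + C) + C)*(-31)) = 3*((20 + 2*C)*(-31)) = 3*(-620 - 62*C) = -1860 - 186*C)
D(O) = √19 (D(O) = √(1 + 18) = √19)
D(k) - P(17) = √19 - (-1860 - 186*17) = √19 - (-1860 - 3162) = √19 - 1*(-5022) = √19 + 5022 = 5022 + √19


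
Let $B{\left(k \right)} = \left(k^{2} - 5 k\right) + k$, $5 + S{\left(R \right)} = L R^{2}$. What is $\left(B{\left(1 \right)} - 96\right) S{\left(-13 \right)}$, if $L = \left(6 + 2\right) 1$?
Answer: $-133353$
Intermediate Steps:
$L = 8$ ($L = 8 \cdot 1 = 8$)
$S{\left(R \right)} = -5 + 8 R^{2}$
$B{\left(k \right)} = k^{2} - 4 k$
$\left(B{\left(1 \right)} - 96\right) S{\left(-13 \right)} = \left(1 \left(-4 + 1\right) - 96\right) \left(-5 + 8 \left(-13\right)^{2}\right) = \left(1 \left(-3\right) - 96\right) \left(-5 + 8 \cdot 169\right) = \left(-3 - 96\right) \left(-5 + 1352\right) = \left(-99\right) 1347 = -133353$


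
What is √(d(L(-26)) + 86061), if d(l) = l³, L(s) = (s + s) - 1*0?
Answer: I*√54547 ≈ 233.55*I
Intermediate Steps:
L(s) = 2*s (L(s) = 2*s + 0 = 2*s)
√(d(L(-26)) + 86061) = √((2*(-26))³ + 86061) = √((-52)³ + 86061) = √(-140608 + 86061) = √(-54547) = I*√54547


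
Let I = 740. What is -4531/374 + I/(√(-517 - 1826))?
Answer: -4531/374 - 740*I*√2343/2343 ≈ -12.115 - 15.288*I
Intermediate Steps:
-4531/374 + I/(√(-517 - 1826)) = -4531/374 + 740/(√(-517 - 1826)) = -4531*1/374 + 740/(√(-2343)) = -4531/374 + 740/((I*√2343)) = -4531/374 + 740*(-I*√2343/2343) = -4531/374 - 740*I*√2343/2343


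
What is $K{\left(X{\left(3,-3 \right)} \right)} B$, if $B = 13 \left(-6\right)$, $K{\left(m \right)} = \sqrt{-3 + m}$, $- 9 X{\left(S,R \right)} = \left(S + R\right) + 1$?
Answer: $- 52 i \sqrt{7} \approx - 137.58 i$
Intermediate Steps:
$X{\left(S,R \right)} = - \frac{1}{9} - \frac{R}{9} - \frac{S}{9}$ ($X{\left(S,R \right)} = - \frac{\left(S + R\right) + 1}{9} = - \frac{\left(R + S\right) + 1}{9} = - \frac{1 + R + S}{9} = - \frac{1}{9} - \frac{R}{9} - \frac{S}{9}$)
$B = -78$
$K{\left(X{\left(3,-3 \right)} \right)} B = \sqrt{-3 - \frac{1}{9}} \left(-78\right) = \sqrt{- \frac{28}{9}} \left(-78\right) = \frac{2 i \sqrt{7}}{3} \left(-78\right) = - 52 i \sqrt{7}$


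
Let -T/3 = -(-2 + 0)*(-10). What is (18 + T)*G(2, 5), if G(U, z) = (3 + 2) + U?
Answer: 546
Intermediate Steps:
G(U, z) = 5 + U
T = 60 (T = -(-3)*(-2 + 0)*(-10) = -(-3)*(-2*(-10)) = -(-3)*20 = -3*(-20) = 60)
(18 + T)*G(2, 5) = (18 + 60)*(5 + 2) = 78*7 = 546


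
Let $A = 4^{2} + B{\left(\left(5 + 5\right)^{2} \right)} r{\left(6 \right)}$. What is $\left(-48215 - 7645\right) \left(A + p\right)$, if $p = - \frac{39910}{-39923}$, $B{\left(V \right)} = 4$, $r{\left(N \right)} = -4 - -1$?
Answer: $- \frac{857674440}{3071} \approx -2.7928 \cdot 10^{5}$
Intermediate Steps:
$r{\left(N \right)} = -3$ ($r{\left(N \right)} = -4 + 1 = -3$)
$A = 4$ ($A = 4^{2} + 4 \left(-3\right) = 16 - 12 = 4$)
$p = \frac{3070}{3071}$ ($p = \left(-39910\right) \left(- \frac{1}{39923}\right) = \frac{3070}{3071} \approx 0.99967$)
$\left(-48215 - 7645\right) \left(A + p\right) = \left(-48215 - 7645\right) \left(4 + \frac{3070}{3071}\right) = \left(-55860\right) \frac{15354}{3071} = - \frac{857674440}{3071}$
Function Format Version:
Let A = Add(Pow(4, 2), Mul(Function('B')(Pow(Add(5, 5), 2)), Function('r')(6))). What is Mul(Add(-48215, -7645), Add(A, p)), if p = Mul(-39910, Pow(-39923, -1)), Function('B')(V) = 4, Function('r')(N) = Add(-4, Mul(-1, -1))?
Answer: Rational(-857674440, 3071) ≈ -2.7928e+5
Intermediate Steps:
Function('r')(N) = -3 (Function('r')(N) = Add(-4, 1) = -3)
A = 4 (A = Add(Pow(4, 2), Mul(4, -3)) = Add(16, -12) = 4)
p = Rational(3070, 3071) (p = Mul(-39910, Rational(-1, 39923)) = Rational(3070, 3071) ≈ 0.99967)
Mul(Add(-48215, -7645), Add(A, p)) = Mul(Add(-48215, -7645), Add(4, Rational(3070, 3071))) = Mul(-55860, Rational(15354, 3071)) = Rational(-857674440, 3071)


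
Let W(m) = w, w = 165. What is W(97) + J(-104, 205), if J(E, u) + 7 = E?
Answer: 54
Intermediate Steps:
J(E, u) = -7 + E
W(m) = 165
W(97) + J(-104, 205) = 165 + (-7 - 104) = 165 - 111 = 54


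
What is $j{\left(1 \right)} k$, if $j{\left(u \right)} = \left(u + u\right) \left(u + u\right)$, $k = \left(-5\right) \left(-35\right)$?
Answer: $700$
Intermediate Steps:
$k = 175$
$j{\left(u \right)} = 4 u^{2}$ ($j{\left(u \right)} = 2 u 2 u = 4 u^{2}$)
$j{\left(1 \right)} k = 4 \cdot 1^{2} \cdot 175 = 4 \cdot 1 \cdot 175 = 4 \cdot 175 = 700$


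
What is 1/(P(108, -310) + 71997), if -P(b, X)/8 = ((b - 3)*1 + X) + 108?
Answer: 1/72773 ≈ 1.3741e-5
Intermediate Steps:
P(b, X) = -840 - 8*X - 8*b (P(b, X) = -8*(((b - 3)*1 + X) + 108) = -8*(((-3 + b)*1 + X) + 108) = -8*(((-3 + b) + X) + 108) = -8*((-3 + X + b) + 108) = -8*(105 + X + b) = -840 - 8*X - 8*b)
1/(P(108, -310) + 71997) = 1/((-840 - 8*(-310) - 8*108) + 71997) = 1/((-840 + 2480 - 864) + 71997) = 1/(776 + 71997) = 1/72773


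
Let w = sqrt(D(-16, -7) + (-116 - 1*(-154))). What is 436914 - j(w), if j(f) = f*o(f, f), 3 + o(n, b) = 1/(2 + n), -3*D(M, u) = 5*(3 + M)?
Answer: 72964459/167 + 169*sqrt(537)/167 ≈ 4.3694e+5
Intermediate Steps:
D(M, u) = -5 - 5*M/3 (D(M, u) = -5*(3 + M)/3 = -(15 + 5*M)/3 = -5 - 5*M/3)
o(n, b) = -3 + 1/(2 + n)
w = sqrt(537)/3 (w = sqrt((-5 - 5/3*(-16)) + (-116 - 1*(-154))) = sqrt((-5 + 80/3) + (-116 + 154)) = sqrt(65/3 + 38) = sqrt(179/3) = sqrt(537)/3 ≈ 7.7244)
j(f) = f*(-5 - 3*f)/(2 + f) (j(f) = f*((-5 - 3*f)/(2 + f)) = f*(-5 - 3*f)/(2 + f))
436914 - j(w) = 436914 - (-1)*sqrt(537)/3*(5 + 3*(sqrt(537)/3))/(2 + sqrt(537)/3) = 436914 - (-1)*sqrt(537)/3*(5 + sqrt(537))/(2 + sqrt(537)/3) = 436914 - (-1)*sqrt(537)*(5 + sqrt(537))/(3*(2 + sqrt(537)/3)) = 436914 + sqrt(537)*(5 + sqrt(537))/(3*(2 + sqrt(537)/3))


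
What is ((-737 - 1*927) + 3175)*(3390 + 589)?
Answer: 6012269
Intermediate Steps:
((-737 - 1*927) + 3175)*(3390 + 589) = ((-737 - 927) + 3175)*3979 = (-1664 + 3175)*3979 = 1511*3979 = 6012269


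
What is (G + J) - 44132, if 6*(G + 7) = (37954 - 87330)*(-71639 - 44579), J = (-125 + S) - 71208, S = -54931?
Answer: 2868678775/3 ≈ 9.5623e+8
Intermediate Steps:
J = -126264 (J = (-125 - 54931) - 71208 = -55056 - 71208 = -126264)
G = 2869189963/3 (G = -7 + ((37954 - 87330)*(-71639 - 44579))/6 = -7 + (-49376*(-116218))/6 = -7 + (⅙)*5738379968 = -7 + 2869189984/3 = 2869189963/3 ≈ 9.5640e+8)
(G + J) - 44132 = (2869189963/3 - 126264) - 44132 = 2868811171/3 - 44132 = 2868678775/3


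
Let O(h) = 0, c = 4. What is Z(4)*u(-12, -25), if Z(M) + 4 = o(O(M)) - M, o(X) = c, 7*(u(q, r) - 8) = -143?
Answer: 348/7 ≈ 49.714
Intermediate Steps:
u(q, r) = -87/7 (u(q, r) = 8 + (1/7)*(-143) = 8 - 143/7 = -87/7)
o(X) = 4
Z(M) = -M (Z(M) = -4 + (4 - M) = -M)
Z(4)*u(-12, -25) = -1*4*(-87/7) = -4*(-87/7) = 348/7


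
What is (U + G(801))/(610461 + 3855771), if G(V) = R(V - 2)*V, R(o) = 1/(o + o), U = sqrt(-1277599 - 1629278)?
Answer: 89/793004304 + I*sqrt(2906877)/4466232 ≈ 1.1223e-7 + 0.00038174*I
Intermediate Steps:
U = I*sqrt(2906877) (U = sqrt(-2906877) = I*sqrt(2906877) ≈ 1705.0*I)
R(o) = 1/(2*o)
G(V) = V/(2*(-2 + V)) (G(V) = (1/(2*(V - 2)))*V = (1/(2*(-2 + V)))*V = V/(2*(-2 + V)))
(U + G(801))/(610461 + 3855771) = (I*sqrt(2906877) + (1/2)*801/(-2 + 801))/(610461 + 3855771) = (I*sqrt(2906877) + (1/2)*801/799)/4466232 = (I*sqrt(2906877) + (1/2)*801*(1/799))*(1/4466232) = (I*sqrt(2906877) + 801/1598)*(1/4466232) = (801/1598 + I*sqrt(2906877))*(1/4466232) = 89/793004304 + I*sqrt(2906877)/4466232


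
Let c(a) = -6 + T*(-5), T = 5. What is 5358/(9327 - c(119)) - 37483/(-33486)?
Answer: 265091951/156680994 ≈ 1.6919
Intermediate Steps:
c(a) = -31 (c(a) = -6 + 5*(-5) = -6 - 25 = -31)
5358/(9327 - c(119)) - 37483/(-33486) = 5358/(9327 - 1*(-31)) - 37483/(-33486) = 5358/(9327 + 31) - 37483*(-1/33486) = 5358/9358 + 37483/33486 = 5358*(1/9358) + 37483/33486 = 2679/4679 + 37483/33486 = 265091951/156680994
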